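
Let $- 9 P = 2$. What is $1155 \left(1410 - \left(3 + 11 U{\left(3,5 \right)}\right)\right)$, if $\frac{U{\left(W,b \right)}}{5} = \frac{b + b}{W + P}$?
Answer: $1396395$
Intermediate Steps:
$P = - \frac{2}{9}$ ($P = \left(- \frac{1}{9}\right) 2 = - \frac{2}{9} \approx -0.22222$)
$U{\left(W,b \right)} = \frac{10 b}{- \frac{2}{9} + W}$ ($U{\left(W,b \right)} = 5 \frac{b + b}{W - \frac{2}{9}} = 5 \frac{2 b}{- \frac{2}{9} + W} = \frac{10 b}{- \frac{2}{9} + W}$)
$1155 \left(1410 - \left(3 + 11 U{\left(3,5 \right)}\right)\right) = 1155 \left(1410 - \left(3 + 11 \cdot 90 \cdot 5 \frac{1}{-2 + 9 \cdot 3}\right)\right) = 1155 \left(1410 - \left(3 + 11 \cdot 90 \cdot 5 \frac{1}{-2 + 27}\right)\right) = 1155 \left(1410 - \left(3 + 11 \cdot 90 \cdot 5 \cdot \frac{1}{25}\right)\right) = 1155 \left(1410 - 201\right) = 1155 \cdot 1209 = 1396395$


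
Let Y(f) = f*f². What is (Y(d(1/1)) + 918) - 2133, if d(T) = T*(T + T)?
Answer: -1207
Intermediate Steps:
d(T) = 2*T² (d(T) = T*(2*T) = 2*T²)
Y(f) = f³
(Y(d(1/1)) + 918) - 2133 = ((2*(1/1)²)³ + 918) - 2133 = ((2*1²)³ + 918) - 2133 = ((2*1)³ + 918) - 2133 = (2³ + 918) - 2133 = (8 + 918) - 2133 = 926 - 2133 = -1207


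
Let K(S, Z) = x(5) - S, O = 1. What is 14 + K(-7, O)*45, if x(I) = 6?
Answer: 599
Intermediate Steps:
K(S, Z) = 6 - S
14 + K(-7, O)*45 = 14 + (6 - 1*(-7))*45 = 14 + (6 + 7)*45 = 14 + 13*45 = 14 + 585 = 599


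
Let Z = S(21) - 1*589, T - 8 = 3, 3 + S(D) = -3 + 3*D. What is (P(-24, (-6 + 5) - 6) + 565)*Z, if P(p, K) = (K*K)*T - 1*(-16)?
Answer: -595840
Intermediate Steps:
S(D) = -6 + 3*D (S(D) = -3 + (-3 + 3*D) = -6 + 3*D)
T = 11 (T = 8 + 3 = 11)
P(p, K) = 16 + 11*K**2 (P(p, K) = (K*K)*11 - 1*(-16) = K**2*11 + 16 = 11*K**2 + 16 = 16 + 11*K**2)
Z = -532 (Z = (-6 + 3*21) - 1*589 = (-6 + 63) - 589 = 57 - 589 = -532)
(P(-24, (-6 + 5) - 6) + 565)*Z = ((16 + 11*((-6 + 5) - 6)**2) + 565)*(-532) = ((16 + 11*(-1 - 6)**2) + 565)*(-532) = ((16 + 11*(-7)**2) + 565)*(-532) = ((16 + 11*49) + 565)*(-532) = ((16 + 539) + 565)*(-532) = (555 + 565)*(-532) = 1120*(-532) = -595840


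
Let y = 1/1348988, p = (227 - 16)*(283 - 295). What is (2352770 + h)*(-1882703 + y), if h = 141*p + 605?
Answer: -5070250461090654369/1348988 ≈ -3.7586e+12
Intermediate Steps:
p = -2532 (p = 211*(-12) = -2532)
h = -356407 (h = 141*(-2532) + 605 = -357012 + 605 = -356407)
y = 1/1348988 ≈ 7.4130e-7
(2352770 + h)*(-1882703 + y) = (2352770 - 356407)*(-1882703 + 1/1348988) = 1996363*(-2539743754563/1348988) = -5070250461090654369/1348988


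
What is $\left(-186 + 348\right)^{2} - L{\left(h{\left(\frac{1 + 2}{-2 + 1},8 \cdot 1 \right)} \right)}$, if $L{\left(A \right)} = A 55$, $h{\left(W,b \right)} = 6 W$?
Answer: $27234$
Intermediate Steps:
$L{\left(A \right)} = 55 A$
$\left(-186 + 348\right)^{2} - L{\left(h{\left(\frac{1 + 2}{-2 + 1},8 \cdot 1 \right)} \right)} = \left(-186 + 348\right)^{2} - 55 \cdot 6 \frac{1 + 2}{-2 + 1} = 162^{2} - 55 \cdot 6 \frac{3}{-1} = 26244 - 55 \cdot 6 \cdot 3 \left(-1\right) = 26244 - 55 \cdot 6 \left(-3\right) = 26244 - 55 \left(-18\right) = 26244 - -990 = 26244 + 990 = 27234$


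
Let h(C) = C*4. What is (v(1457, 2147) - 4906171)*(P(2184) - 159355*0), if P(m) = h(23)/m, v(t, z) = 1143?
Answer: -56407822/273 ≈ -2.0662e+5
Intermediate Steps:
h(C) = 4*C
P(m) = 92/m (P(m) = (4*23)/m = 92/m)
(v(1457, 2147) - 4906171)*(P(2184) - 159355*0) = (1143 - 4906171)*(92/2184 - 159355*0) = -4905028*(92*(1/2184) + 0) = -4905028*(23/546 + 0) = -4905028*23/546 = -56407822/273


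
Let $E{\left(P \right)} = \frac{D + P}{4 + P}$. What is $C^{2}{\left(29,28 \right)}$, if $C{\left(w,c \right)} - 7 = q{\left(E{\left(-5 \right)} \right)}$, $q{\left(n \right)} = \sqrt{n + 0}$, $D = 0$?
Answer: $\left(7 + \sqrt{5}\right)^{2} \approx 85.305$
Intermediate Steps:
$E{\left(P \right)} = \frac{P}{4 + P}$ ($E{\left(P \right)} = \frac{0 + P}{4 + P} = \frac{P}{4 + P}$)
$q{\left(n \right)} = \sqrt{n}$
$C{\left(w,c \right)} = 7 + \sqrt{5}$ ($C{\left(w,c \right)} = 7 + \sqrt{- \frac{5}{4 - 5}} = 7 + \sqrt{- \frac{5}{-1}} = 7 + \sqrt{\left(-5\right) \left(-1\right)} = 7 + \sqrt{5}$)
$C^{2}{\left(29,28 \right)} = \left(7 + \sqrt{5}\right)^{2}$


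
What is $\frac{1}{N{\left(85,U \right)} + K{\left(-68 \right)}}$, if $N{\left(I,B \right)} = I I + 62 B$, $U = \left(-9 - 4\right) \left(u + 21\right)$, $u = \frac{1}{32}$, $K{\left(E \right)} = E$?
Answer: $- \frac{16}{156707} \approx -0.0001021$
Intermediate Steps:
$u = \frac{1}{32} \approx 0.03125$
$U = - \frac{8749}{32}$ ($U = \left(-9 - 4\right) \left(\frac{1}{32} + 21\right) = \left(-13\right) \frac{673}{32} = - \frac{8749}{32} \approx -273.41$)
$N{\left(I,B \right)} = I^{2} + 62 B$
$\frac{1}{N{\left(85,U \right)} + K{\left(-68 \right)}} = \frac{1}{\left(85^{2} + 62 \left(- \frac{8749}{32}\right)\right) - 68} = \frac{1}{\left(7225 - \frac{271219}{16}\right) - 68} = \frac{1}{- \frac{155619}{16} - 68} = \frac{1}{- \frac{156707}{16}} = - \frac{16}{156707}$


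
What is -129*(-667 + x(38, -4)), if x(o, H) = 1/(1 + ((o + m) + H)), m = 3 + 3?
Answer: 3527634/41 ≈ 86040.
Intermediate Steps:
m = 6
x(o, H) = 1/(7 + H + o) (x(o, H) = 1/(1 + ((o + 6) + H)) = 1/(1 + ((6 + o) + H)) = 1/(1 + (6 + H + o)) = 1/(7 + H + o))
-129*(-667 + x(38, -4)) = -129*(-667 + 1/(7 - 4 + 38)) = -129*(-667 + 1/41) = -129*(-27346/41) = 3527634/41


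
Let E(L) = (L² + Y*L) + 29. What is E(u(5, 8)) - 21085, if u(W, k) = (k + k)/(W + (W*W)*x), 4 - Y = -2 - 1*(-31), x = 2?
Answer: -63716144/3025 ≈ -21063.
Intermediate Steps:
Y = -25 (Y = 4 - (-2 - 1*(-31)) = 4 - (-2 + 31) = 4 - 1*29 = 4 - 29 = -25)
u(W, k) = 2*k/(W + 2*W²) (u(W, k) = (k + k)/(W + (W*W)*2) = (2*k)/(W + W²*2) = (2*k)/(W + 2*W²) = 2*k/(W + 2*W²))
E(L) = 29 + L² - 25*L (E(L) = (L² - 25*L) + 29 = 29 + L² - 25*L)
E(u(5, 8)) - 21085 = (29 + (2*8/(5*(1 + 2*5)))² - 50*8/(5*(1 + 2*5))) - 21085 = (29 + (2*8*(⅕)/(1 + 10))² - 50*8/(5*(1 + 10))) - 21085 = (29 + (2*8*(⅕)/11)² - 50*8/(5*11)) - 21085 = (29 + (2*8*(⅕)*(1/11))² - 50*8/(5*11)) - 21085 = (29 + (16/55)² - 25*16/55) - 21085 = (29 + 256/3025 - 80/11) - 21085 = 65981/3025 - 21085 = -63716144/3025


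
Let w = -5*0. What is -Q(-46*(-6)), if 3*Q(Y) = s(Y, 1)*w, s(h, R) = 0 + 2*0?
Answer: 0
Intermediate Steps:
s(h, R) = 0 (s(h, R) = 0 + 0 = 0)
w = 0
Q(Y) = 0 (Q(Y) = (0*0)/3 = (⅓)*0 = 0)
-Q(-46*(-6)) = -1*0 = 0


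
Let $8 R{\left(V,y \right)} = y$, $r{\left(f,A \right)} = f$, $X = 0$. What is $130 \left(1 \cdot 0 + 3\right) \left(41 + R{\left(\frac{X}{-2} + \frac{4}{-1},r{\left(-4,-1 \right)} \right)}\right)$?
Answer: $15795$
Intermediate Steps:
$R{\left(V,y \right)} = \frac{y}{8}$
$130 \left(1 \cdot 0 + 3\right) \left(41 + R{\left(\frac{X}{-2} + \frac{4}{-1},r{\left(-4,-1 \right)} \right)}\right) = 130 \left(1 \cdot 0 + 3\right) \left(41 + \frac{1}{8} \left(-4\right)\right) = 130 \left(0 + 3\right) \left(41 - \frac{1}{2}\right) = 130 \cdot 3 \cdot \frac{81}{2} = 390 \cdot \frac{81}{2} = 15795$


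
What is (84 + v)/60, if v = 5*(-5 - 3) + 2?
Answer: 23/30 ≈ 0.76667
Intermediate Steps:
v = -38 (v = 5*(-8) + 2 = -40 + 2 = -38)
(84 + v)/60 = (84 - 38)/60 = (1/60)*46 = 23/30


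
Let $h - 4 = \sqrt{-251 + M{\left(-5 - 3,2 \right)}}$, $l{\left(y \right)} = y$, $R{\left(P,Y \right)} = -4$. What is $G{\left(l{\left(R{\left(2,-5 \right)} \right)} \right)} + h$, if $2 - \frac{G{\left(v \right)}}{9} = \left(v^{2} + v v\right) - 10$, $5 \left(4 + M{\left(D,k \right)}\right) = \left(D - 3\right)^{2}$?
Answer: $-176 + \frac{i \sqrt{5770}}{5} \approx -176.0 + 15.192 i$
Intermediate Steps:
$M{\left(D,k \right)} = -4 + \frac{\left(-3 + D\right)^{2}}{5}$ ($M{\left(D,k \right)} = -4 + \frac{\left(D - 3\right)^{2}}{5} = -4 + \frac{\left(-3 + D\right)^{2}}{5}$)
$G{\left(v \right)} = 108 - 18 v^{2}$ ($G{\left(v \right)} = 18 - 9 \left(\left(v^{2} + v v\right) - 10\right) = 18 - 9 \left(\left(v^{2} + v^{2}\right) - 10\right) = 18 - 9 \left(2 v^{2} - 10\right) = 18 - 9 \left(-10 + 2 v^{2}\right) = 18 - \left(-90 + 18 v^{2}\right) = 108 - 18 v^{2}$)
$h = 4 + \frac{i \sqrt{5770}}{5}$ ($h = 4 + \sqrt{-251 - \left(4 - \frac{\left(-3 - 8\right)^{2}}{5}\right)} = 4 + \sqrt{-251 - \left(4 - \frac{\left(-11\right)^{2}}{5}\right)} = 4 + \sqrt{-251 + \left(-4 + \frac{1}{5} \cdot 121\right)} = 4 + \sqrt{-251 + \left(-4 + \frac{121}{5}\right)} = 4 + \sqrt{-251 + \frac{101}{5}} = 4 + \sqrt{- \frac{1154}{5}} = 4 + \frac{i \sqrt{5770}}{5} \approx 4.0 + 15.192 i$)
$G{\left(l{\left(R{\left(2,-5 \right)} \right)} \right)} + h = \left(108 - 18 \left(-4\right)^{2}\right) + \left(4 + \frac{i \sqrt{5770}}{5}\right) = \left(108 - 288\right) + \left(4 + \frac{i \sqrt{5770}}{5}\right) = -180 + \left(4 + \frac{i \sqrt{5770}}{5}\right) = -176 + \frac{i \sqrt{5770}}{5}$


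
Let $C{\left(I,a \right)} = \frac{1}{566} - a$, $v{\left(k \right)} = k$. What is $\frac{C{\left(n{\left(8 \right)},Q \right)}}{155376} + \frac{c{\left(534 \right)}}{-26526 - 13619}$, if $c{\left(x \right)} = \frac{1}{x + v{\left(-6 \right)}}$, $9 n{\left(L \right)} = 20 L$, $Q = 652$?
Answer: $- \frac{12535698199}{2987315987040} \approx -0.0041963$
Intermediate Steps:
$n{\left(L \right)} = \frac{20 L}{9}$
$c{\left(x \right)} = \frac{1}{-6 + x}$ ($c{\left(x \right)} = \frac{1}{x - 6} = \frac{1}{-6 + x}$)
$C{\left(I,a \right)} = \frac{1}{566} - a$
$\frac{C{\left(n{\left(8 \right)},Q \right)}}{155376} + \frac{c{\left(534 \right)}}{-26526 - 13619} = \frac{\frac{1}{566} - 652}{155376} + \frac{1}{\left(-6 + 534\right) \left(-26526 - 13619\right)} = \left(\frac{1}{566} - 652\right) \frac{1}{155376} + \frac{1}{528 \left(-40145\right)} = \left(- \frac{369031}{566}\right) \frac{1}{155376} + \frac{1}{528} \left(- \frac{1}{40145}\right) = - \frac{28387}{6764832} - \frac{1}{21196560} = - \frac{12535698199}{2987315987040}$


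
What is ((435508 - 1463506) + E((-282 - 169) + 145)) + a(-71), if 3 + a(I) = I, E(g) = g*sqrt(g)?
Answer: -1028072 - 918*I*sqrt(34) ≈ -1.0281e+6 - 5352.8*I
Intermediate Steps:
E(g) = g**(3/2)
a(I) = -3 + I
((435508 - 1463506) + E((-282 - 169) + 145)) + a(-71) = ((435508 - 1463506) + ((-282 - 169) + 145)**(3/2)) + (-3 - 71) = (-1027998 + (-451 + 145)**(3/2)) - 74 = (-1027998 + (-306)**(3/2)) - 74 = (-1027998 - 918*I*sqrt(34)) - 74 = -1028072 - 918*I*sqrt(34)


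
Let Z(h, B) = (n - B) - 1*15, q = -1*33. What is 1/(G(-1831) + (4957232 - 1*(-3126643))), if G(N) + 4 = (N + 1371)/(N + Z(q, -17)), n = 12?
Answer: 79/638625829 ≈ 1.2370e-7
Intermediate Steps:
q = -33
Z(h, B) = -3 - B (Z(h, B) = (12 - B) - 1*15 = (12 - B) - 15 = -3 - B)
G(N) = -4 + (1371 + N)/(14 + N) (G(N) = -4 + (N + 1371)/(N + (-3 - 1*(-17))) = -4 + (1371 + N)/(N + (-3 + 17)) = -4 + (1371 + N)/(N + 14) = -4 + (1371 + N)/(14 + N))
1/(G(-1831) + (4957232 - 1*(-3126643))) = 1/((1315 - 3*(-1831))/(14 - 1831) + (4957232 - 1*(-3126643))) = 1/((1315 + 5493)/(-1817) + (4957232 + 3126643)) = 1/(-1/1817*6808 + 8083875) = 1/(-296/79 + 8083875) = 1/(638625829/79) = 79/638625829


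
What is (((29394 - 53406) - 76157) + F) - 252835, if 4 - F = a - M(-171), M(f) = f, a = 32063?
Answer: -385234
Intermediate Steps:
F = -32230 (F = 4 - (32063 - 1*(-171)) = 4 - (32063 + 171) = 4 - 1*32234 = 4 - 32234 = -32230)
(((29394 - 53406) - 76157) + F) - 252835 = (((29394 - 53406) - 76157) - 32230) - 252835 = ((-24012 - 76157) - 32230) - 252835 = (-100169 - 32230) - 252835 = -132399 - 252835 = -385234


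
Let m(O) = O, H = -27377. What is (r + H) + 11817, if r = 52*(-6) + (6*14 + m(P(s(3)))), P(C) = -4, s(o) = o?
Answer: -15792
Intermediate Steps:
r = -232 (r = 52*(-6) + (6*14 - 4) = -312 + (84 - 4) = -312 + 80 = -232)
(r + H) + 11817 = (-232 - 27377) + 11817 = -27609 + 11817 = -15792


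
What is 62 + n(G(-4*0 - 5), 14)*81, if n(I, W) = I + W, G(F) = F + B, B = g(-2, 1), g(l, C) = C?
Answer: 872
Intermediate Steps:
B = 1
G(F) = 1 + F (G(F) = F + 1 = 1 + F)
62 + n(G(-4*0 - 5), 14)*81 = 62 + ((1 + (-4*0 - 5)) + 14)*81 = 62 + ((1 + (0 - 5)) + 14)*81 = 62 + ((1 - 5) + 14)*81 = 62 + (-4 + 14)*81 = 62 + 10*81 = 62 + 810 = 872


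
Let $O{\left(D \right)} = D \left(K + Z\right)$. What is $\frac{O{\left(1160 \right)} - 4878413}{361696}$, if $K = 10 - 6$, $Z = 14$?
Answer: $- \frac{4857533}{361696} \approx -13.43$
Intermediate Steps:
$K = 4$ ($K = 10 - 6 = 4$)
$O{\left(D \right)} = 18 D$ ($O{\left(D \right)} = D \left(4 + 14\right) = D 18 = 18 D$)
$\frac{O{\left(1160 \right)} - 4878413}{361696} = \frac{18 \cdot 1160 - 4878413}{361696} = \left(20880 - 4878413\right) \frac{1}{361696} = \left(-4857533\right) \frac{1}{361696} = - \frac{4857533}{361696}$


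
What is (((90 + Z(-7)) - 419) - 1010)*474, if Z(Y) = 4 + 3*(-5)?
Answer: -639900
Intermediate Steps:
Z(Y) = -11 (Z(Y) = 4 - 15 = -11)
(((90 + Z(-7)) - 419) - 1010)*474 = (((90 - 11) - 419) - 1010)*474 = ((79 - 419) - 1010)*474 = (-340 - 1010)*474 = -1350*474 = -639900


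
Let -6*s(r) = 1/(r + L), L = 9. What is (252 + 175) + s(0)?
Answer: 23057/54 ≈ 426.98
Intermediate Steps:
s(r) = -1/(6*(9 + r)) (s(r) = -1/(6*(r + 9)) = -1/(6*(9 + r)))
(252 + 175) + s(0) = (252 + 175) - 1/(54 + 6*0) = 427 - 1/(54 + 0) = 427 - 1/54 = 23057/54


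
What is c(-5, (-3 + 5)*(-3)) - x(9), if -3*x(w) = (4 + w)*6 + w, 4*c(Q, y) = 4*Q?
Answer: 24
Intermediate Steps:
c(Q, y) = Q (c(Q, y) = (4*Q)/4 = Q)
x(w) = -8 - 7*w/3 (x(w) = -((4 + w)*6 + w)/3 = -((24 + 6*w) + w)/3 = -(24 + 7*w)/3 = -8 - 7*w/3)
c(-5, (-3 + 5)*(-3)) - x(9) = -5 - (-8 - 7/3*9) = -5 - (-8 - 21) = -5 - 1*(-29) = -5 + 29 = 24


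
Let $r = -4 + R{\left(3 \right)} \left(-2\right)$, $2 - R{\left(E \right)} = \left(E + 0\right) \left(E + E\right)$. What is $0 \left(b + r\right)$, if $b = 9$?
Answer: $0$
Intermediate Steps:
$R{\left(E \right)} = 2 - 2 E^{2}$ ($R{\left(E \right)} = 2 - \left(E + 0\right) \left(E + E\right) = 2 - E 2 E = 2 - 2 E^{2}$)
$r = 28$ ($r = -4 + \left(2 - 2 \cdot 3^{2}\right) \left(-2\right) = -4 + \left(2 - 18\right) \left(-2\right) = -4 - -32 = -4 + 32 = 28$)
$0 \left(b + r\right) = 0 \left(9 + 28\right) = 0 \cdot 37 = 0$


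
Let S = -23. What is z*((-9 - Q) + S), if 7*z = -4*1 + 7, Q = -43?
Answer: 33/7 ≈ 4.7143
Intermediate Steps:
z = 3/7 (z = (-4*1 + 7)/7 = (-4 + 7)/7 = (1/7)*3 = 3/7 ≈ 0.42857)
z*((-9 - Q) + S) = 3*((-9 - 1*(-43)) - 23)/7 = 3*((-9 + 43) - 23)/7 = 3*(34 - 23)/7 = (3/7)*11 = 33/7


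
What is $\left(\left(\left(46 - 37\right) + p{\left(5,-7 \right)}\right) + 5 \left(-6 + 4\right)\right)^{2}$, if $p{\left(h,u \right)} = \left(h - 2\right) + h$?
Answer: $49$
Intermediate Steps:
$p{\left(h,u \right)} = -2 + 2 h$ ($p{\left(h,u \right)} = \left(-2 + h\right) + h = -2 + 2 h$)
$\left(\left(\left(46 - 37\right) + p{\left(5,-7 \right)}\right) + 5 \left(-6 + 4\right)\right)^{2} = \left(\left(\left(46 - 37\right) + \left(-2 + 2 \cdot 5\right)\right) + 5 \left(-6 + 4\right)\right)^{2} = \left(\left(9 + \left(-2 + 10\right)\right) + 5 \left(-2\right)\right)^{2} = \left(\left(9 + 8\right) - 10\right)^{2} = \left(17 - 10\right)^{2} = 7^{2} = 49$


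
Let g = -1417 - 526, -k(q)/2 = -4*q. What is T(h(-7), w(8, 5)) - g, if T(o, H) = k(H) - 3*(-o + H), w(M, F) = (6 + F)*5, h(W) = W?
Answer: 2197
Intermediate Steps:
k(q) = 8*q (k(q) = -(-8)*q = 8*q)
w(M, F) = 30 + 5*F
T(o, H) = 3*o + 5*H (T(o, H) = 8*H - 3*(-o + H) = 8*H - 3*(H - o) = 8*H + (-3*H + 3*o) = 3*o + 5*H)
g = -1943
T(h(-7), w(8, 5)) - g = (3*(-7) + 5*(30 + 5*5)) - 1*(-1943) = (-21 + 5*(30 + 25)) + 1943 = (-21 + 5*55) + 1943 = (-21 + 275) + 1943 = 254 + 1943 = 2197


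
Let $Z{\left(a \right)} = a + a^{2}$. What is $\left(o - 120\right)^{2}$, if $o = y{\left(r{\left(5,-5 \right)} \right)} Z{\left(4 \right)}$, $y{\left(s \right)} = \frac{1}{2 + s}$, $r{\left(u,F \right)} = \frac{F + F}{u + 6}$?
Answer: $\frac{93025}{9} \approx 10336.0$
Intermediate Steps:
$r{\left(u,F \right)} = \frac{2 F}{6 + u}$
$o = \frac{55}{3}$ ($o = \frac{4 \left(1 + 4\right)}{2 + 2 \left(-5\right) \frac{1}{6 + 5}} = \frac{4 \cdot 5}{2 + 2 \left(-5\right) \frac{1}{11}} = \frac{1}{2 + 2 \left(-5\right) \frac{1}{11}} \cdot 20 = \frac{1}{2 - \frac{10}{11}} \cdot 20 = \frac{1}{\frac{12}{11}} \cdot 20 = \frac{11}{12} \cdot 20 = \frac{55}{3} \approx 18.333$)
$\left(o - 120\right)^{2} = \left(\frac{55}{3} - 120\right)^{2} = \left(- \frac{305}{3}\right)^{2} = \frac{93025}{9}$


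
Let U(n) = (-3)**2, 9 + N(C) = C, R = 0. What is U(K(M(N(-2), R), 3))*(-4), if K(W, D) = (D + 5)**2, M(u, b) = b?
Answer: -36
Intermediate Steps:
N(C) = -9 + C
K(W, D) = (5 + D)**2
U(n) = 9
U(K(M(N(-2), R), 3))*(-4) = 9*(-4) = -36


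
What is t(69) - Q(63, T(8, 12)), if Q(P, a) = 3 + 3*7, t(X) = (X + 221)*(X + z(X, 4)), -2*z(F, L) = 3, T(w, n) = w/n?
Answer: 19551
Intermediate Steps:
z(F, L) = -3/2 (z(F, L) = -½*3 = -3/2)
t(X) = (221 + X)*(-3/2 + X) (t(X) = (X + 221)*(X - 3/2) = (221 + X)*(-3/2 + X))
Q(P, a) = 24 (Q(P, a) = 3 + 21 = 24)
t(69) - Q(63, T(8, 12)) = (-663/2 + 69² + (439/2)*69) - 1*24 = (-663/2 + 4761 + 30291/2) - 24 = 19575 - 24 = 19551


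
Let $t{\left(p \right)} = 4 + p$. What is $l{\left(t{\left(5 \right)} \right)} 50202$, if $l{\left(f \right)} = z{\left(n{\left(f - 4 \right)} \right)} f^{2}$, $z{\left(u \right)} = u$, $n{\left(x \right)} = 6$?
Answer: $24398172$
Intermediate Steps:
$l{\left(f \right)} = 6 f^{2}$
$l{\left(t{\left(5 \right)} \right)} 50202 = 6 \left(4 + 5\right)^{2} \cdot 50202 = 6 \cdot 9^{2} \cdot 50202 = 6 \cdot 81 \cdot 50202 = 486 \cdot 50202 = 24398172$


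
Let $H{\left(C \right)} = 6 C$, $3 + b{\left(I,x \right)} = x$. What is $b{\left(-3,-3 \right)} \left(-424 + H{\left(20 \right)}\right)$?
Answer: $1824$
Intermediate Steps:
$b{\left(I,x \right)} = -3 + x$
$b{\left(-3,-3 \right)} \left(-424 + H{\left(20 \right)}\right) = \left(-3 - 3\right) \left(-424 + 6 \cdot 20\right) = - 6 \left(-424 + 120\right) = \left(-6\right) \left(-304\right) = 1824$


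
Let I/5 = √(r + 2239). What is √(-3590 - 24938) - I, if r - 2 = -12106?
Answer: I*(-5*√9865 + 4*√1783) ≈ -327.71*I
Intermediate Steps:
r = -12104 (r = 2 - 12106 = -12104)
I = 5*I*√9865 (I = 5*√(-12104 + 2239) = 5*√(-9865) = 5*(I*√9865) = 5*I*√9865 ≈ 496.61*I)
√(-3590 - 24938) - I = √(-3590 - 24938) - 5*I*√9865 = √(-28528) - 5*I*√9865 = 4*I*√1783 - 5*I*√9865 = -5*I*√9865 + 4*I*√1783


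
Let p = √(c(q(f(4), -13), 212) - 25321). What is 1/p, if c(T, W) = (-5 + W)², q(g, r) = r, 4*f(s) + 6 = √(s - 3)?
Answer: √4382/8764 ≈ 0.0075532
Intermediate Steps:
f(s) = -3/2 + √(-3 + s)/4 (f(s) = -3/2 + √(s - 3)/4 = -3/2 + √(-3 + s)/4)
p = 2*√4382 (p = √((-5 + 212)² - 25321) = √(207² - 25321) = √(42849 - 25321) = √17528 = 2*√4382 ≈ 132.39)
1/p = 1/(2*√4382) = √4382/8764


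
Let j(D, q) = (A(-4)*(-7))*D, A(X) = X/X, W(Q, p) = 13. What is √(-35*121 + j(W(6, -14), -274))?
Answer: I*√4326 ≈ 65.772*I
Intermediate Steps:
A(X) = 1
j(D, q) = -7*D (j(D, q) = (1*(-7))*D = -7*D)
√(-35*121 + j(W(6, -14), -274)) = √(-35*121 - 7*13) = √(-4235 - 91) = √(-4326) = I*√4326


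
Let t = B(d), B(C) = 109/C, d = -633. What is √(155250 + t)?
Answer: √62206898253/633 ≈ 394.02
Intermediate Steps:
t = -109/633 (t = 109/(-633) = 109*(-1/633) = -109/633 ≈ -0.17220)
√(155250 + t) = √(155250 - 109/633) = √(98273141/633) = √62206898253/633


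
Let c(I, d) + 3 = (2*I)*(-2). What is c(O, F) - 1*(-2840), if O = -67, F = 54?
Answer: 3105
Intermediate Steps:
c(I, d) = -3 - 4*I (c(I, d) = -3 + (2*I)*(-2) = -3 - 4*I)
c(O, F) - 1*(-2840) = (-3 - 4*(-67)) - 1*(-2840) = (-3 + 268) + 2840 = 265 + 2840 = 3105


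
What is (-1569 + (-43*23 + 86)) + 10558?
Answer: 8086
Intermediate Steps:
(-1569 + (-43*23 + 86)) + 10558 = (-1569 + (-989 + 86)) + 10558 = (-1569 - 903) + 10558 = -2472 + 10558 = 8086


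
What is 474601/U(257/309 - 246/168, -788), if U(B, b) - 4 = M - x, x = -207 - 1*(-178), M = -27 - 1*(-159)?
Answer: 474601/165 ≈ 2876.4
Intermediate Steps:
M = 132 (M = -27 + 159 = 132)
x = -29 (x = -207 + 178 = -29)
U(B, b) = 165 (U(B, b) = 4 + (132 - 1*(-29)) = 4 + (132 + 29) = 4 + 161 = 165)
474601/U(257/309 - 246/168, -788) = 474601/165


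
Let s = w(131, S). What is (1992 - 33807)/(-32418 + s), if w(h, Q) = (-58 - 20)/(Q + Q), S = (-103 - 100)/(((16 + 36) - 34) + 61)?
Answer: 2152815/2192591 ≈ 0.98186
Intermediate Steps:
S = -203/79 (S = -203/((52 - 34) + 61) = -203/(18 + 61) = -203/79 ≈ -2.5696)
w(h, Q) = -39/Q (w(h, Q) = -78*1/(2*Q) = -39/Q)
s = 3081/203 (s = -39/(-203/79) = -39*(-79/203) = 3081/203 ≈ 15.177)
(1992 - 33807)/(-32418 + s) = (1992 - 33807)/(-32418 + 3081/203) = -31815/(-6577773/203) = -31815*(-203/6577773) = 2152815/2192591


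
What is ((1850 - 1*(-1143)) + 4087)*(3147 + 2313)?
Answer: 38656800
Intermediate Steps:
((1850 - 1*(-1143)) + 4087)*(3147 + 2313) = ((1850 + 1143) + 4087)*5460 = (2993 + 4087)*5460 = 7080*5460 = 38656800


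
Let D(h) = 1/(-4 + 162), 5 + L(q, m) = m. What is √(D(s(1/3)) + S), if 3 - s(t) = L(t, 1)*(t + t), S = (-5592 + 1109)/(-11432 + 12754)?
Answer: 2*I*√2307400953/52219 ≈ 1.8398*I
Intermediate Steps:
S = -4483/1322 ≈ -3.3911
L(q, m) = -5 + m
s(t) = 3 + 8*t (s(t) = 3 - (-5 + 1)*(t + t) = 3 - (-4)*2*t = 3 - (-8)*t = 3 + 8*t)
D(h) = 1/158
√(D(s(1/3)) + S) = √(1/158 - 4483/1322) = √(-176748/52219) = 2*I*√2307400953/52219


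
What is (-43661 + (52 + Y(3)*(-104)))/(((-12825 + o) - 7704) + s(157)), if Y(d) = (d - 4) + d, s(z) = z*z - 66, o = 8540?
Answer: -43817/12594 ≈ -3.4792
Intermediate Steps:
s(z) = -66 + z**2 (s(z) = z**2 - 66 = -66 + z**2)
Y(d) = -4 + 2*d (Y(d) = (-4 + d) + d = -4 + 2*d)
(-43661 + (52 + Y(3)*(-104)))/(((-12825 + o) - 7704) + s(157)) = (-43661 + (52 + (-4 + 2*3)*(-104)))/(((-12825 + 8540) - 7704) + (-66 + 157**2)) = (-43661 + (52 + (-4 + 6)*(-104)))/((-4285 - 7704) + (-66 + 24649)) = (-43661 + (52 + 2*(-104)))/(-11989 + 24583) = (-43661 + (52 - 208))/12594 = (-43661 - 156)*(1/12594) = -43817*1/12594 = -43817/12594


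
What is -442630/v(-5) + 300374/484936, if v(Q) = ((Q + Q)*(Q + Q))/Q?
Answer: 5366330729/242468 ≈ 22132.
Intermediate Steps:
v(Q) = 4*Q (v(Q) = ((2*Q)*(2*Q))/Q = (4*Q²)/Q = 4*Q)
-442630/v(-5) + 300374/484936 = -442630/(4*(-5)) + 300374/484936 = -442630/(-20) + 300374*(1/484936) = -442630*(-1/20) + 150187/242468 = 44263/2 + 150187/242468 = 5366330729/242468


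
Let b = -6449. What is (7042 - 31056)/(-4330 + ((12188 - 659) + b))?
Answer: -12007/375 ≈ -32.019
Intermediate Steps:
(7042 - 31056)/(-4330 + ((12188 - 659) + b)) = (7042 - 31056)/(-4330 + ((12188 - 659) - 6449)) = -24014/(-4330 + (11529 - 6449)) = -24014/(-4330 + 5080) = -24014/750 = -24014*1/750 = -12007/375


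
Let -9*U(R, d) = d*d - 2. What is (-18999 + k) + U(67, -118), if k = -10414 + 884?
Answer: -270683/9 ≈ -30076.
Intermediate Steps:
k = -9530
U(R, d) = 2/9 - d²/9 (U(R, d) = -(d*d - 2)/9 = -(d² - 2)/9 = -(-2 + d²)/9 = 2/9 - d²/9)
(-18999 + k) + U(67, -118) = (-18999 - 9530) + (2/9 - ⅑*(-118)²) = -28529 + (2/9 - ⅑*13924) = -28529 + (2/9 - 13924/9) = -28529 - 13922/9 = -270683/9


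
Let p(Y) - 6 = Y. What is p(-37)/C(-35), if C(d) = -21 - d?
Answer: -31/14 ≈ -2.2143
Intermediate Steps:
p(Y) = 6 + Y
p(-37)/C(-35) = (6 - 37)/(-21 - 1*(-35)) = -31/(-21 + 35) = -31/14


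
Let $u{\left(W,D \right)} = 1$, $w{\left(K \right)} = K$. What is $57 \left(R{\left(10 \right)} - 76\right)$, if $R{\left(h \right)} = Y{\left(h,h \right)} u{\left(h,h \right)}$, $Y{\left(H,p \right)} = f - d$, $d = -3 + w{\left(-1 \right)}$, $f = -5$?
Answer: $-4389$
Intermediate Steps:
$d = -4$ ($d = -3 - 1 = -4$)
$Y{\left(H,p \right)} = -1$ ($Y{\left(H,p \right)} = -5 - -4 = -5 + 4 = -1$)
$R{\left(h \right)} = -1$ ($R{\left(h \right)} = \left(-1\right) 1 = -1$)
$57 \left(R{\left(10 \right)} - 76\right) = 57 \left(-1 - 76\right) = 57 \left(-77\right) = -4389$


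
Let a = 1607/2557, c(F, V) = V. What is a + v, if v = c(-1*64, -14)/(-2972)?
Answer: 2405901/3799702 ≈ 0.63318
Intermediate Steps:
a = 1607/2557 (a = 1607*(1/2557) = 1607/2557 ≈ 0.62847)
v = 7/1486 (v = -14/(-2972) = -14*(-1/2972) = 7/1486 ≈ 0.0047106)
a + v = 1607/2557 + 7/1486 = 2405901/3799702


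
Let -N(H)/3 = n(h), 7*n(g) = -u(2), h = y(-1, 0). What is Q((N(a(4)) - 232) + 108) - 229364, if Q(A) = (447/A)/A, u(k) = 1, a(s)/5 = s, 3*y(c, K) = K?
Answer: -171615856997/748225 ≈ -2.2936e+5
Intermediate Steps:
y(c, K) = K/3
a(s) = 5*s
h = 0 (h = (⅓)*0 = 0)
n(g) = -⅐ (n(g) = (-1*1)/7 = (⅐)*(-1) = -⅐)
N(H) = 3/7 (N(H) = -3*(-⅐) = 3/7)
Q(A) = 447/A²
Q((N(a(4)) - 232) + 108) - 229364 = 447/((3/7 - 232) + 108)² - 229364 = 447/(-1621/7 + 108)² - 229364 = 447/(-865/7)² - 229364 = 447*(49/748225) - 229364 = 21903/748225 - 229364 = -171615856997/748225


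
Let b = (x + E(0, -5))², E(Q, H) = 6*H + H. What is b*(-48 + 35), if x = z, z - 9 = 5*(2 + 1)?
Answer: -1573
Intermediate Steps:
E(Q, H) = 7*H
z = 24 (z = 9 + 5*(2 + 1) = 9 + 5*3 = 9 + 15 = 24)
x = 24
b = 121 (b = (24 + 7*(-5))² = (24 - 35)² = (-11)² = 121)
b*(-48 + 35) = 121*(-48 + 35) = 121*(-13) = -1573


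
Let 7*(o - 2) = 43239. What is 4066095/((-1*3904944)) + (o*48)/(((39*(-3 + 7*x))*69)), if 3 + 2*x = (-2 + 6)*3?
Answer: 188073798659/66551960592 ≈ 2.8260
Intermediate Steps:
o = 6179 (o = 2 + (1/7)*43239 = 2 + 6177 = 6179)
x = 9/2 (x = -3/2 + ((-2 + 6)*3)/2 = -3/2 + (4*3)/2 = -3/2 + (1/2)*12 = -3/2 + 6 = 9/2 ≈ 4.5000)
4066095/((-1*3904944)) + (o*48)/(((39*(-3 + 7*x))*69)) = 4066095/((-1*3904944)) + (6179*48)/(((39*(-3 + 7*(9/2)))*69)) = 4066095/(-3904944) + 296592/(((39*(-3 + 63/2))*69)) = 4066095*(-1/3904944) + 296592/(((39*(57/2))*69)) = -1355365/1301648 + 296592/(((2223/2)*69)) = -1355365/1301648 + 296592/(153387/2) = -1355365/1301648 + 296592*(2/153387) = -1355365/1301648 + 197728/51129 = 188073798659/66551960592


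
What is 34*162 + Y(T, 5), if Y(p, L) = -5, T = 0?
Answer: 5503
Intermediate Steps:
34*162 + Y(T, 5) = 34*162 - 5 = 5508 - 5 = 5503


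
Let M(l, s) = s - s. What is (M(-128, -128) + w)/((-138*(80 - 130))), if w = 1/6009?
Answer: 1/41462100 ≈ 2.4118e-8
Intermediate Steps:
M(l, s) = 0
w = 1/6009 ≈ 0.00016642
(M(-128, -128) + w)/((-138*(80 - 130))) = (0 + 1/6009)/((-138*(80 - 130))) = 1/(6009*((-138*(-50)))) = (1/6009)/6900 = (1/6009)*(1/6900) = 1/41462100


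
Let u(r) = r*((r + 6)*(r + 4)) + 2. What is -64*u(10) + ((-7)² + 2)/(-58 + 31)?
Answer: -1291409/9 ≈ -1.4349e+5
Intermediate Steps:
u(r) = 2 + r*(4 + r)*(6 + r) (u(r) = r*((6 + r)*(4 + r)) + 2 = r*((4 + r)*(6 + r)) + 2 = r*(4 + r)*(6 + r) + 2 = 2 + r*(4 + r)*(6 + r))
-64*u(10) + ((-7)² + 2)/(-58 + 31) = -64*(2 + 10³ + 10*10² + 24*10) + ((-7)² + 2)/(-58 + 31) = -64*(2 + 1000 + 10*100 + 240) + (49 + 2)/(-27) = -64*(2 + 1000 + 1000 + 240) + 51*(-1/27) = -64*2242 - 17/9 = -143488 - 17/9 = -1291409/9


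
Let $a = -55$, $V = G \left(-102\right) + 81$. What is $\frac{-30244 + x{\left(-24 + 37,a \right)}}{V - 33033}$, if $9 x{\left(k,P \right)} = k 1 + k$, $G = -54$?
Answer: $\frac{136085}{123498} \approx 1.1019$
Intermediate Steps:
$V = 5589$ ($V = \left(-54\right) \left(-102\right) + 81 = 5508 + 81 = 5589$)
$x{\left(k,P \right)} = \frac{2 k}{9}$ ($x{\left(k,P \right)} = \frac{k 1 + k}{9} = \frac{k + k}{9} = \frac{2 k}{9}$)
$\frac{-30244 + x{\left(-24 + 37,a \right)}}{V - 33033} = \frac{-30244 + \frac{2 \left(-24 + 37\right)}{9}}{5589 - 33033} = \frac{-30244 + \frac{2}{9} \cdot 13}{-27444} = \left(-30244 + \frac{26}{9}\right) \left(- \frac{1}{27444}\right) = \left(- \frac{272170}{9}\right) \left(- \frac{1}{27444}\right) = \frac{136085}{123498}$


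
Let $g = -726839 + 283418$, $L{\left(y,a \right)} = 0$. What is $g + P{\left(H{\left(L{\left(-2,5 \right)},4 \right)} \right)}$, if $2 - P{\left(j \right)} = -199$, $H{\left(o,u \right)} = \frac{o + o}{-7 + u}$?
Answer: $-443220$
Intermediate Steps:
$H{\left(o,u \right)} = \frac{2 o}{-7 + u}$
$P{\left(j \right)} = 201$ ($P{\left(j \right)} = 2 - -199 = 2 + 199 = 201$)
$g = -443421$
$g + P{\left(H{\left(L{\left(-2,5 \right)},4 \right)} \right)} = -443421 + 201 = -443220$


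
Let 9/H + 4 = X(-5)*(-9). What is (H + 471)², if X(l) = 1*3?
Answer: 212926464/961 ≈ 2.2157e+5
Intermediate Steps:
X(l) = 3
H = -9/31 (H = 9/(-4 + 3*(-9)) = 9/(-4 - 27) = 9/(-31) = 9*(-1/31) = -9/31 ≈ -0.29032)
(H + 471)² = (-9/31 + 471)² = (14592/31)² = 212926464/961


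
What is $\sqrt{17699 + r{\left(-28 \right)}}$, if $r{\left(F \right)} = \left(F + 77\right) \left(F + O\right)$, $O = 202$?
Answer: $5 \sqrt{1049} \approx 161.94$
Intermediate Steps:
$r{\left(F \right)} = \left(77 + F\right) \left(202 + F\right)$ ($r{\left(F \right)} = \left(F + 77\right) \left(F + 202\right) = \left(77 + F\right) \left(202 + F\right)$)
$\sqrt{17699 + r{\left(-28 \right)}} = \sqrt{17699 + \left(15554 + \left(-28\right)^{2} + 279 \left(-28\right)\right)} = \sqrt{17699 + \left(15554 + 784 - 7812\right)} = \sqrt{17699 + 8526} = \sqrt{26225} = 5 \sqrt{1049}$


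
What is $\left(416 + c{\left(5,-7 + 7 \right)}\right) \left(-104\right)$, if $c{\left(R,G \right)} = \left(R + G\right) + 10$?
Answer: $-44824$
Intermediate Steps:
$c{\left(R,G \right)} = 10 + G + R$ ($c{\left(R,G \right)} = \left(G + R\right) + 10 = 10 + G + R$)
$\left(416 + c{\left(5,-7 + 7 \right)}\right) \left(-104\right) = \left(416 + \left(10 + \left(-7 + 7\right) + 5\right)\right) \left(-104\right) = \left(416 + \left(10 + 0 + 5\right)\right) \left(-104\right) = \left(416 + 15\right) \left(-104\right) = 431 \left(-104\right) = -44824$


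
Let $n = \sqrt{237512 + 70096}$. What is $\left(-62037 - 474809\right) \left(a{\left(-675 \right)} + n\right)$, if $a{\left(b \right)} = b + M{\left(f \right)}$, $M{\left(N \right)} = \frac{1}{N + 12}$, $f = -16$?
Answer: $\frac{725010523}{2} - 1073692 \sqrt{76902} \approx 6.4758 \cdot 10^{7}$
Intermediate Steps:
$M{\left(N \right)} = \frac{1}{12 + N}$
$a{\left(b \right)} = - \frac{1}{4} + b$ ($a{\left(b \right)} = b + \frac{1}{12 - 16} = b + \frac{1}{-4} = b - \frac{1}{4} = - \frac{1}{4} + b$)
$n = 2 \sqrt{76902}$ ($n = \sqrt{307608} = 2 \sqrt{76902} \approx 554.62$)
$\left(-62037 - 474809\right) \left(a{\left(-675 \right)} + n\right) = \left(-62037 - 474809\right) \left(\left(- \frac{1}{4} - 675\right) + 2 \sqrt{76902}\right) = - 536846 \left(- \frac{2701}{4} + 2 \sqrt{76902}\right) = \frac{725010523}{2} - 1073692 \sqrt{76902}$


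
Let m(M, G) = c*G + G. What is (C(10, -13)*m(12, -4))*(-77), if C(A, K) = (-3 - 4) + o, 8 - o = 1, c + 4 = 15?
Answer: 0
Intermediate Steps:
c = 11 (c = -4 + 15 = 11)
o = 7 (o = 8 - 1*1 = 8 - 1 = 7)
m(M, G) = 12*G (m(M, G) = 11*G + G = 12*G)
C(A, K) = 0 (C(A, K) = (-3 - 4) + 7 = -7 + 7 = 0)
(C(10, -13)*m(12, -4))*(-77) = (0*(12*(-4)))*(-77) = (0*(-48))*(-77) = 0*(-77) = 0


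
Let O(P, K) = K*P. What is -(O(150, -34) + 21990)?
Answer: -16890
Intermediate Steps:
-(O(150, -34) + 21990) = -(-34*150 + 21990) = -(-5100 + 21990) = -1*16890 = -16890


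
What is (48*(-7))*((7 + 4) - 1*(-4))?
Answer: -5040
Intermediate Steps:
(48*(-7))*((7 + 4) - 1*(-4)) = -336*(11 + 4) = -336*15 = -5040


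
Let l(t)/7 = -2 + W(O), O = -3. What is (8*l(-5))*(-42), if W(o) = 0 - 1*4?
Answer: 14112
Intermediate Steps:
W(o) = -4 (W(o) = 0 - 4 = -4)
l(t) = -42 (l(t) = 7*(-2 - 4) = 7*(-6) = -42)
(8*l(-5))*(-42) = (8*(-42))*(-42) = -336*(-42) = 14112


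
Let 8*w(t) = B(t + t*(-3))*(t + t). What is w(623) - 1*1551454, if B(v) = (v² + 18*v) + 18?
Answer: 473525111/2 ≈ 2.3676e+8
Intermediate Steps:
B(v) = 18 + v² + 18*v
w(t) = t*(18 - 36*t + 4*t²)/4 (w(t) = ((18 + (t + t*(-3))² + 18*(t + t*(-3)))*(t + t))/8 = ((18 + (t - 3*t)² + 18*(t - 3*t))*(2*t))/8 = ((18 + (-2*t)² + 18*(-2*t))*(2*t))/8 = ((18 + 4*t² - 36*t)*(2*t))/8 = ((18 - 36*t + 4*t²)*(2*t))/8 = (2*t*(18 - 36*t + 4*t²))/8 = t*(18 - 36*t + 4*t²)/4)
w(623) - 1*1551454 = (½)*623*(9 - 18*623 + 2*623²) - 1*1551454 = (½)*623*(9 - 11214 + 2*388129) - 1551454 = (½)*623*(9 - 11214 + 776258) - 1551454 = (½)*623*765053 - 1551454 = 476628019/2 - 1551454 = 473525111/2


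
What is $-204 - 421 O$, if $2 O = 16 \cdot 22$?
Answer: $-74300$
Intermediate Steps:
$O = 176$ ($O = \frac{16 \cdot 22}{2} = \frac{1}{2} \cdot 352 = 176$)
$-204 - 421 O = -204 - 74096 = -74300$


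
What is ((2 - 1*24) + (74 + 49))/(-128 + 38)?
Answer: -101/90 ≈ -1.1222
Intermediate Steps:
((2 - 1*24) + (74 + 49))/(-128 + 38) = ((2 - 24) + 123)/(-90) = -(-22 + 123)/90 = -1/90*101 = -101/90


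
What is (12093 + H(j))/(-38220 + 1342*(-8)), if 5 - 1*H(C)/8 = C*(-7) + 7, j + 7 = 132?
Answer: -19077/48956 ≈ -0.38968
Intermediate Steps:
j = 125 (j = -7 + 132 = 125)
H(C) = -16 + 56*C (H(C) = 40 - 8*(C*(-7) + 7) = 40 - 8*(-7*C + 7) = 40 - 8*(7 - 7*C) = 40 + (-56 + 56*C) = -16 + 56*C)
(12093 + H(j))/(-38220 + 1342*(-8)) = (12093 + (-16 + 56*125))/(-38220 + 1342*(-8)) = (12093 + (-16 + 7000))/(-38220 - 10736) = (12093 + 6984)/(-48956) = 19077*(-1/48956) = -19077/48956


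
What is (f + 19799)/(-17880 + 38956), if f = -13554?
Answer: 6245/21076 ≈ 0.29631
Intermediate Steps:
(f + 19799)/(-17880 + 38956) = (-13554 + 19799)/(-17880 + 38956) = 6245/21076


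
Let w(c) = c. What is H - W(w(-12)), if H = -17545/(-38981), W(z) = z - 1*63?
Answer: 2941120/38981 ≈ 75.450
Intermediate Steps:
W(z) = -63 + z (W(z) = z - 63 = -63 + z)
H = 17545/38981 (H = -17545*(-1/38981) = 17545/38981 ≈ 0.45009)
H - W(w(-12)) = 17545/38981 - (-63 - 12) = 17545/38981 - 1*(-75) = 17545/38981 + 75 = 2941120/38981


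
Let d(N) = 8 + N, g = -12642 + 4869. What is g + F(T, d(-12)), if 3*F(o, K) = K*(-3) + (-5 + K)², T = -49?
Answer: -7742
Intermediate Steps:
g = -7773
F(o, K) = -K + (-5 + K)²/3 (F(o, K) = (K*(-3) + (-5 + K)²)/3 = (-3*K + (-5 + K)²)/3 = ((-5 + K)² - 3*K)/3 = -K + (-5 + K)²/3)
g + F(T, d(-12)) = -7773 + (-(8 - 12) + (-5 + (8 - 12))²/3) = -7773 + (-1*(-4) + (-5 - 4)²/3) = -7773 + (4 + (⅓)*(-9)²) = -7773 + (4 + (⅓)*81) = -7773 + (4 + 27) = -7773 + 31 = -7742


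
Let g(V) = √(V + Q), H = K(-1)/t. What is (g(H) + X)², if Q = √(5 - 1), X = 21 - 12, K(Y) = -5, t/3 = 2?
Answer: (54 + √42)²/36 ≈ 101.61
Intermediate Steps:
t = 6 (t = 3*2 = 6)
X = 9
Q = 2 (Q = √4 = 2)
H = -⅚ (H = -5/6 = -5*⅙ = -⅚ ≈ -0.83333)
g(V) = √(2 + V) (g(V) = √(V + 2) = √(2 + V))
(g(H) + X)² = (√(2 - ⅚) + 9)² = (√(7/6) + 9)² = (√42/6 + 9)² = (9 + √42/6)²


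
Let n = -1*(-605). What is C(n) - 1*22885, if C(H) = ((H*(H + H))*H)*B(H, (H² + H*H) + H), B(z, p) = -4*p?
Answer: -1297943024477885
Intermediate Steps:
n = 605
C(H) = 2*H³*(-8*H² - 4*H) (C(H) = ((H*(H + H))*H)*(-4*((H² + H*H) + H)) = ((H*(2*H))*H)*(-4*((H² + H²) + H)) = ((2*H²)*H)*(-4*(2*H² + H)) = (2*H³)*(-4*(H + 2*H²)) = (2*H³)*(-8*H² - 4*H) = 2*H³*(-8*H² - 4*H))
C(n) - 1*22885 = 605⁴*(-8 - 16*605) - 1*22885 = 133974300625*(-8 - 9680) - 22885 = 133974300625*(-9688) - 22885 = -1297943024455000 - 22885 = -1297943024477885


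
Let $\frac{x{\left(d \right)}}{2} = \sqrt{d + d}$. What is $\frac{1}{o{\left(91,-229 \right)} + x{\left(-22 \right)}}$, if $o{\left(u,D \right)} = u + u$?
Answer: $\frac{91}{16650} - \frac{i \sqrt{11}}{8325} \approx 0.0054655 - 0.00039839 i$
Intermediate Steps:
$o{\left(u,D \right)} = 2 u$
$x{\left(d \right)} = 2 \sqrt{2} \sqrt{d}$ ($x{\left(d \right)} = 2 \sqrt{d + d} = 2 \sqrt{2 d} = 2 \sqrt{2} \sqrt{d}$)
$\frac{1}{o{\left(91,-229 \right)} + x{\left(-22 \right)}} = \frac{1}{2 \cdot 91 + 2 \sqrt{2} \sqrt{-22}} = \frac{1}{182 + 2 \sqrt{2} i \sqrt{22}} = \frac{1}{182 + 4 i \sqrt{11}}$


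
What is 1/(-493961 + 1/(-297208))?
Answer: -297208/146809160889 ≈ -2.0245e-6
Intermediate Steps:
1/(-493961 + 1/(-297208)) = 1/(-493961 - 1/297208) = 1/(-146809160889/297208) = -297208/146809160889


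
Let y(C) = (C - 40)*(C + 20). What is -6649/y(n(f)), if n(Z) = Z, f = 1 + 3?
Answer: 6649/864 ≈ 7.6956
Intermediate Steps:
f = 4
y(C) = (-40 + C)*(20 + C)
-6649/y(n(f)) = -6649/(-800 + 4² - 20*4) = -6649/(-800 + 16 - 80) = -6649/(-864) = -6649*(-1/864) = 6649/864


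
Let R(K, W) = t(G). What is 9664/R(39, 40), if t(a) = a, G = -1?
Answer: -9664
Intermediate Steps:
R(K, W) = -1
9664/R(39, 40) = 9664/(-1) = 9664*(-1) = -9664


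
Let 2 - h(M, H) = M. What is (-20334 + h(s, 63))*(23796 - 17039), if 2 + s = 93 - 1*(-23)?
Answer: -138153622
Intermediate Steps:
s = 114 (s = -2 + (93 - 1*(-23)) = -2 + (93 + 23) = -2 + 116 = 114)
h(M, H) = 2 - M
(-20334 + h(s, 63))*(23796 - 17039) = (-20334 + (2 - 1*114))*(23796 - 17039) = (-20334 + (2 - 114))*6757 = (-20334 - 112)*6757 = -20446*6757 = -138153622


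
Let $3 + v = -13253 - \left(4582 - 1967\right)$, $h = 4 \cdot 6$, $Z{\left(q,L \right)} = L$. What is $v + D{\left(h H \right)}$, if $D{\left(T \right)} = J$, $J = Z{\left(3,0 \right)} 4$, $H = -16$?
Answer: $-15871$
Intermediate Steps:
$h = 24$
$v = -15871$ ($v = -3 - 15868 = -15871$)
$J = 0$ ($J = 0 \cdot 4 = 0$)
$D{\left(T \right)} = 0$
$v + D{\left(h H \right)} = -15871 + 0 = -15871$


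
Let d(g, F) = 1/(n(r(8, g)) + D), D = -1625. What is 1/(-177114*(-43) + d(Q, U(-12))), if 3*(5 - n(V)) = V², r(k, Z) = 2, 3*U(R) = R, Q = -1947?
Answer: 4864/37043747325 ≈ 1.3130e-7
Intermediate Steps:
U(R) = R/3
n(V) = 5 - V²/3
d(g, F) = -3/4864 (d(g, F) = 1/((5 - ⅓*2²) - 1625) = 1/((5 - ⅓*4) - 1625) = 1/((5 - 4/3) - 1625) = 1/(11/3 - 1625) = 1/(-4864/3) = -3/4864)
1/(-177114*(-43) + d(Q, U(-12))) = 1/(-177114*(-43) - 3/4864) = 1/(7615902 - 3/4864) = 1/(37043747325/4864) = 4864/37043747325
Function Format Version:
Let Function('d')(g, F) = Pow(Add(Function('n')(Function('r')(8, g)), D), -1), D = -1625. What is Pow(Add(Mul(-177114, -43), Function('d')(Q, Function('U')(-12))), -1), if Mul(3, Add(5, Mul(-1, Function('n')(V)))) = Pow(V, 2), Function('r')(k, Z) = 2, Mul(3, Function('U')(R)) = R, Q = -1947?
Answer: Rational(4864, 37043747325) ≈ 1.3130e-7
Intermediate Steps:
Function('U')(R) = Mul(Rational(1, 3), R)
Function('n')(V) = Add(5, Mul(Rational(-1, 3), Pow(V, 2)))
Function('d')(g, F) = Rational(-3, 4864) (Function('d')(g, F) = Pow(Add(Add(5, Mul(Rational(-1, 3), Pow(2, 2))), -1625), -1) = Pow(Add(Add(5, Mul(Rational(-1, 3), 4)), -1625), -1) = Pow(Add(Add(5, Rational(-4, 3)), -1625), -1) = Pow(Add(Rational(11, 3), -1625), -1) = Pow(Rational(-4864, 3), -1) = Rational(-3, 4864))
Pow(Add(Mul(-177114, -43), Function('d')(Q, Function('U')(-12))), -1) = Pow(Add(Mul(-177114, -43), Rational(-3, 4864)), -1) = Pow(Add(7615902, Rational(-3, 4864)), -1) = Pow(Rational(37043747325, 4864), -1) = Rational(4864, 37043747325)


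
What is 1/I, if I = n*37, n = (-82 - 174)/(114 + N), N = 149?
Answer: -263/9472 ≈ -0.027766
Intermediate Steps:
n = -256/263 (n = (-82 - 174)/(114 + 149) = -256/263 ≈ -0.97338)
I = -9472/263 (I = -256/263*37 = -9472/263 ≈ -36.015)
1/I = 1/(-9472/263) = -263/9472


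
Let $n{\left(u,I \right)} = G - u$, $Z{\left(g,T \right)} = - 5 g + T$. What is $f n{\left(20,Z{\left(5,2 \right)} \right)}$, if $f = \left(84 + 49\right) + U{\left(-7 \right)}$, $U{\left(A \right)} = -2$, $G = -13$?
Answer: $-4323$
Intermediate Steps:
$Z{\left(g,T \right)} = T - 5 g$
$n{\left(u,I \right)} = -13 - u$
$f = 131$ ($f = \left(84 + 49\right) - 2 = 133 - 2 = 131$)
$f n{\left(20,Z{\left(5,2 \right)} \right)} = 131 \left(-13 - 20\right) = 131 \left(-33\right) = -4323$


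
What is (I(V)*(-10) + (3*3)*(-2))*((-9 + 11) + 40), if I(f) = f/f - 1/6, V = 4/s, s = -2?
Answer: -1106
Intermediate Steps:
V = -2 (V = 4/(-2) = 4*(-½) = -2)
I(f) = ⅚ (I(f) = 1 - 1*⅙ = 1 - ⅙ = ⅚)
(I(V)*(-10) + (3*3)*(-2))*((-9 + 11) + 40) = ((⅚)*(-10) + (3*3)*(-2))*((-9 + 11) + 40) = (-25/3 + 9*(-2))*(2 + 40) = (-25/3 - 18)*42 = -79/3*42 = -1106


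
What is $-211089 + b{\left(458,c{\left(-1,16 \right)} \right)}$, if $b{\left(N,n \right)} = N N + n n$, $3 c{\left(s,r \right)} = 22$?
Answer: $- \frac{11441}{9} \approx -1271.2$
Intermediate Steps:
$c{\left(s,r \right)} = \frac{22}{3}$ ($c{\left(s,r \right)} = \frac{1}{3} \cdot 22 = \frac{22}{3}$)
$b{\left(N,n \right)} = N^{2} + n^{2}$
$-211089 + b{\left(458,c{\left(-1,16 \right)} \right)} = -211089 + \left(458^{2} + \left(\frac{22}{3}\right)^{2}\right) = -211089 + \left(209764 + \frac{484}{9}\right) = -211089 + \frac{1888360}{9} = - \frac{11441}{9}$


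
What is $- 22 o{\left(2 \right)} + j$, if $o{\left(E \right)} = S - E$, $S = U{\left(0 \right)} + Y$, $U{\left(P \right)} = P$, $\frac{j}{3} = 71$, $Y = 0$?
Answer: $257$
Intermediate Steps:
$j = 213$ ($j = 3 \cdot 71 = 213$)
$S = 0$ ($S = 0 + 0 = 0$)
$o{\left(E \right)} = - E$ ($o{\left(E \right)} = 0 - E = - E$)
$- 22 o{\left(2 \right)} + j = - 22 \left(\left(-1\right) 2\right) + 213 = \left(-22\right) \left(-2\right) + 213 = 44 + 213 = 257$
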